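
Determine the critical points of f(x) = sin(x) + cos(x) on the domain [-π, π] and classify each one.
f'(x) = -sin(x) + cos(x)

Solve f'(x) = 0 on [-π, π]:
  f'(x) = 0 ⇔ cos(x) = sin(x) ⇔ tan(x) = 1, i.e. x = arctan(1) + nπ; keep the solutions lying in [-π, π].
  ⇒ x = -3*pi/4 ≈ -2.3562, pi/4 ≈ 0.7854

f''(x) = -sin(x) - cos(x)
Second-derivative test at each critical point:
  f''(-2.3562) = 1.4142 > 0 → local minimum
  f''(0.7854) = -1.4142 < 0 → local maximum

Critical points: x = -3*pi/4 ≈ -2.3562 (local minimum); x = pi/4 ≈ 0.7854 (local maximum)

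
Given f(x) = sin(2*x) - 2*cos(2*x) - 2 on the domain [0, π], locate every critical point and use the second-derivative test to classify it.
f'(x) = 4*sin(2*x) + 2*cos(2*x)

Solve f'(x) = 0 on [0, π]:
  f'(x) = 0 ⇔ cos(2*x) = -2*sin(2*x) ⇔ tan(2*x) = -1/2, i.e. 2*x = arctan(-1/2) + nπ; keep the solutions lying in [0, π].
  ⇒ x = -atan(1/2)/2 + pi/2 ≈ 1.3390, pi - atan(1/2)/2 ≈ 2.9098

f''(x) = -4*sin(2*x) + 8*cos(2*x)
Second-derivative test at each critical point:
  f''(1.3390) = -8.9443 < 0 → local maximum
  f''(2.9098) = 8.9443 > 0 → local minimum

Critical points: x = -atan(1/2)/2 + pi/2 ≈ 1.3390 (local maximum); x = pi - atan(1/2)/2 ≈ 2.9098 (local minimum)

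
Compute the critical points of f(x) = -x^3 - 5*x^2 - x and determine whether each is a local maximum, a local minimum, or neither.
f'(x) = -3*x^2 - 10*x - 1

Solve f'(x) = 0:
  3*x^2 + 10*x + 1 = 0 has no rational roots; quadratic formula: x = (-10 ± √88)/6.
  ⇒ x = -5/3 - sqrt(22)/3 ≈ -3.2301, -5/3 + sqrt(22)/3 ≈ -0.1032

f''(x) = -6*x - 10
Second-derivative test at each critical point:
  f''(-3.2301) = 9.3808 > 0 → local minimum
  f''(-0.1032) = -9.3808 < 0 → local maximum

Critical points: x = -5/3 - sqrt(22)/3 ≈ -3.2301 (local minimum); x = -5/3 + sqrt(22)/3 ≈ -0.1032 (local maximum)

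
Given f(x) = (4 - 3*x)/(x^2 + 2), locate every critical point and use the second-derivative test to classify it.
f'(x) = (3*x^2 - 8*x - 6)/(x^4 + 4*x^2 + 4)

Solve f'(x) = 0:
  f'(x) = (3*x^2 - 8*x - 6)/(x^2 + 2)^2; the denominator is positive wherever f is defined, so f'(x) = 0 ⇔ 3*x^2 - 8*x - 6 = 0.
  3*x^2 - 8*x - 6 = 0 has no rational roots; quadratic formula: x = (8 ± √136)/6.
  ⇒ x = 4/3 - sqrt(34)/3 ≈ -0.6103, 4/3 + sqrt(34)/3 ≈ 3.2770

f''(x) = 2*(4*x^2*(4 - 3*x) + (9*x - 4)*(x^2 + 2))/(x^2 + 2)^3
Second-derivative test at each critical point:
  f''(-0.6103) = -2.0719 < 0 → local maximum
  f''(3.2770) = 0.0719 > 0 → local minimum

Critical points: x = 4/3 - sqrt(34)/3 ≈ -0.6103 (local maximum); x = 4/3 + sqrt(34)/3 ≈ 3.2770 (local minimum)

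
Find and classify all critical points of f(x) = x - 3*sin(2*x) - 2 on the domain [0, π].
f'(x) = 1 - 6*cos(2*x)

Solve f'(x) = 0 on [0, π]:
  f'(x) = 0 ⇔ cos(2*x) = 1/6, i.e. 2*x = ±arccos(1/6) + 2nπ; keep the solutions lying in [0, π].
  ⇒ x = acos(1/6)/2 ≈ 0.7017, pi - acos(1/6)/2 ≈ 2.4399

f''(x) = 12*sin(2*x)
Second-derivative test at each critical point:
  f''(0.7017) = 11.8322 > 0 → local minimum
  f''(2.4399) = -11.8322 < 0 → local maximum

Critical points: x = acos(1/6)/2 ≈ 0.7017 (local minimum); x = pi - acos(1/6)/2 ≈ 2.4399 (local maximum)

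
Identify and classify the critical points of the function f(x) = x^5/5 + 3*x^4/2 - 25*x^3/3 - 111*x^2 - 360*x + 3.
f'(x) = x^4 + 6*x^3 - 25*x^2 - 222*x - 360

Solve f'(x) = 0:
  Factor: x^4 + 6*x^3 - 25*x^2 - 222*x - 360 = (x - 6)*(x + 3)*(x + 4)*(x + 5) = 0.
  ⇒ x = -5, -4, -3, 6

f''(x) = 4*x^3 + 18*x^2 - 50*x - 222
Second-derivative test at each critical point:
  f''(-5) = -22 < 0 → local maximum
  f''(-4) = 10 > 0 → local minimum
  f''(-3) = -18 < 0 → local maximum
  f''(6) = 990 > 0 → local minimum

Critical points: x = -5 (local maximum); x = -4 (local minimum); x = -3 (local maximum); x = 6 (local minimum)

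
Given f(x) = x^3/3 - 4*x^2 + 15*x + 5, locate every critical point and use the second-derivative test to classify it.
f'(x) = x^2 - 8*x + 15

Solve f'(x) = 0:
  Factor: x^2 - 8*x + 15 = (x - 5)*(x - 3) = 0.
  ⇒ x = 3, 5

f''(x) = 2*x - 8
Second-derivative test at each critical point:
  f''(3) = -2 < 0 → local maximum
  f''(5) = 2 > 0 → local minimum

Critical points: x = 3 (local maximum); x = 5 (local minimum)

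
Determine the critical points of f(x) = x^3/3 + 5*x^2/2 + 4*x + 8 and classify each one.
f'(x) = x^2 + 5*x + 4

Solve f'(x) = 0:
  Factor: x^2 + 5*x + 4 = (x + 1)*(x + 4) = 0.
  ⇒ x = -4, -1

f''(x) = 2*x + 5
Second-derivative test at each critical point:
  f''(-4) = -3 < 0 → local maximum
  f''(-1) = 3 > 0 → local minimum

Critical points: x = -4 (local maximum); x = -1 (local minimum)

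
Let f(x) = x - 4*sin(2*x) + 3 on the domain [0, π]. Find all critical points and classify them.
f'(x) = 1 - 8*cos(2*x)

Solve f'(x) = 0 on [0, π]:
  f'(x) = 0 ⇔ cos(2*x) = 1/8, i.e. 2*x = ±arccos(1/8) + 2nπ; keep the solutions lying in [0, π].
  ⇒ x = acos(1/8)/2 ≈ 0.7227, pi - acos(1/8)/2 ≈ 2.4189

f''(x) = 16*sin(2*x)
Second-derivative test at each critical point:
  f''(0.7227) = 15.8745 > 0 → local minimum
  f''(2.4189) = -15.8745 < 0 → local maximum

Critical points: x = acos(1/8)/2 ≈ 0.7227 (local minimum); x = pi - acos(1/8)/2 ≈ 2.4189 (local maximum)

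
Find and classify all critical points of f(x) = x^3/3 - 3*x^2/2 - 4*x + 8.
f'(x) = x^2 - 3*x - 4

Solve f'(x) = 0:
  Factor: x^2 - 3*x - 4 = (x - 4)*(x + 1) = 0.
  ⇒ x = -1, 4

f''(x) = 2*x - 3
Second-derivative test at each critical point:
  f''(-1) = -5 < 0 → local maximum
  f''(4) = 5 > 0 → local minimum

Critical points: x = -1 (local maximum); x = 4 (local minimum)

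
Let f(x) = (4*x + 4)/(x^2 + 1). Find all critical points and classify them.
f'(x) = 4*(x^2 - 2*x*(x + 1) + 1)/(x^2 + 1)^2

Solve f'(x) = 0:
  f'(x) = -4*(x^2 + 2*x - 1)/(x^2 + 1)^2; the denominator is positive wherever f is defined, so f'(x) = 0 ⇔ -4*x^2 - 8*x + 4 = 0.
  Factor: -4*x^2 - 8*x + 4 = -4*(x^2 + 2*x - 1); x^2 + 2*x - 1 = 0 has no rational roots; quadratic formula: x = (-2 ± √8)/2.
  ⇒ x = -sqrt(2) - 1 ≈ -2.4142, -1 + sqrt(2) ≈ 0.4142

f''(x) = 8*(4*x^2*(x + 1) - (3*x + 1)*(x^2 + 1))/(x^2 + 1)^3
Second-derivative test at each critical point:
  f''(-2.4142) = 0.2426 > 0 → local minimum
  f''(0.4142) = -8.2426 < 0 → local maximum

Critical points: x = -sqrt(2) - 1 ≈ -2.4142 (local minimum); x = -1 + sqrt(2) ≈ 0.4142 (local maximum)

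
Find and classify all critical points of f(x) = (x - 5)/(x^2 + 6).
f'(x) = (x^2 - 2*x*(x - 5) + 6)/(x^2 + 6)^2

Solve f'(x) = 0:
  f'(x) = -(x^2 - 10*x - 6)/(x^2 + 6)^2; the denominator is positive wherever f is defined, so f'(x) = 0 ⇔ -x^2 + 10*x + 6 = 0.
  x^2 - 10*x - 6 = 0 has no rational roots; quadratic formula: x = (10 ± √124)/2.
  ⇒ x = 5 - sqrt(31) ≈ -0.5678, 5 + sqrt(31) ≈ 10.5678

f''(x) = 2*(4*x^2*(x - 5) + (5 - 3*x)*(x^2 + 6))/(x^2 + 6)^3
Second-derivative test at each critical point:
  f''(-0.5678) = 0.2786 > 0 → local minimum
  f''(10.5678) = -0.0008 < 0 → local maximum

Critical points: x = 5 - sqrt(31) ≈ -0.5678 (local minimum); x = 5 + sqrt(31) ≈ 10.5678 (local maximum)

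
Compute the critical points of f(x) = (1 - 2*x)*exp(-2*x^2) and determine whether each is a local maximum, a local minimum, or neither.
f'(x) = 2*(2*x*(2*x - 1) - 1)*exp(-2*x^2)

Solve f'(x) = 0:
  f'(x) = (8*x^2 - 4*x - 2)·exp(-2*x^2) and exp(-2*x^2) > 0 for every x, so f'(x) = 0 ⇔ 8*x^2 - 4*x - 2 = 0.
  Factor: 8*x^2 - 4*x - 2 = 2*(4*x^2 - 2*x - 1); 4*x^2 - 2*x - 1 = 0 has no rational roots; quadratic formula: x = (2 ± √20)/8.
  ⇒ x = 1/4 - sqrt(5)/4 ≈ -0.3090, 1/4 + sqrt(5)/4 ≈ 0.8090

f''(x) = 4*(4*x^2*(1 - 2*x) + 6*x - 1)*exp(-2*x^2)
Second-derivative test at each critical point:
  f''(-0.3090) = -7.3893 < 0 → local maximum
  f''(0.8090) = 2.4157 > 0 → local minimum

Critical points: x = 1/4 - sqrt(5)/4 ≈ -0.3090 (local maximum); x = 1/4 + sqrt(5)/4 ≈ 0.8090 (local minimum)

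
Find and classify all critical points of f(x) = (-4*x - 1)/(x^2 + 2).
f'(x) = 2*(2*x^2 + x - 4)/(x^4 + 4*x^2 + 4)

Solve f'(x) = 0:
  f'(x) = 2*(2*x^2 + x - 4)/(x^2 + 2)^2; the denominator is positive wherever f is defined, so f'(x) = 0 ⇔ 4*x^2 + 2*x - 8 = 0.
  Factor: 4*x^2 + 2*x - 8 = 2*(2*x^2 + x - 4); 2*x^2 + x - 4 = 0 has no rational roots; quadratic formula: x = (-1 ± √33)/4.
  ⇒ x = -sqrt(33)/4 - 1/4 ≈ -1.6861, -1/4 + sqrt(33)/4 ≈ 1.1861

f''(x) = 2*(-4*x^2*(4*x + 1) + (12*x + 1)*(x^2 + 2))/(x^2 + 2)^3
Second-derivative test at each critical point:
  f''(-1.6861) = -0.4898 < 0 → local maximum
  f''(1.1861) = 0.9898 > 0 → local minimum

Critical points: x = -sqrt(33)/4 - 1/4 ≈ -1.6861 (local maximum); x = -1/4 + sqrt(33)/4 ≈ 1.1861 (local minimum)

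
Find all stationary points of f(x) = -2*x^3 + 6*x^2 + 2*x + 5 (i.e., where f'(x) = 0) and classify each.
f'(x) = -6*x^2 + 12*x + 2

Solve f'(x) = 0:
  Factor: -6*x^2 + 12*x + 2 = -2*(3*x^2 - 6*x - 1); 3*x^2 - 6*x - 1 = 0 has no rational roots; quadratic formula: x = (6 ± √48)/6.
  ⇒ x = 1 - 2*sqrt(3)/3 ≈ -0.1547, 1 + 2*sqrt(3)/3 ≈ 2.1547

f''(x) = 12 - 12*x
Second-derivative test at each critical point:
  f''(-0.1547) = 13.8564 > 0 → local minimum
  f''(2.1547) = -13.8564 < 0 → local maximum

Critical points: x = 1 - 2*sqrt(3)/3 ≈ -0.1547 (local minimum); x = 1 + 2*sqrt(3)/3 ≈ 2.1547 (local maximum)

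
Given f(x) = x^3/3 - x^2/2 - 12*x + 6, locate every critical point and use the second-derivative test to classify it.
f'(x) = x^2 - x - 12

Solve f'(x) = 0:
  Factor: x^2 - x - 12 = (x - 4)*(x + 3) = 0.
  ⇒ x = -3, 4

f''(x) = 2*x - 1
Second-derivative test at each critical point:
  f''(-3) = -7 < 0 → local maximum
  f''(4) = 7 > 0 → local minimum

Critical points: x = -3 (local maximum); x = 4 (local minimum)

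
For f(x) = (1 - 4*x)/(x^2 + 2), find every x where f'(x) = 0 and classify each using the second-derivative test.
f'(x) = 2*(2*x^2 - x - 4)/(x^4 + 4*x^2 + 4)

Solve f'(x) = 0:
  f'(x) = 2*(2*x^2 - x - 4)/(x^2 + 2)^2; the denominator is positive wherever f is defined, so f'(x) = 0 ⇔ 4*x^2 - 2*x - 8 = 0.
  Factor: 4*x^2 - 2*x - 8 = 2*(2*x^2 - x - 4); 2*x^2 - x - 4 = 0 has no rational roots; quadratic formula: x = (1 ± √33)/4.
  ⇒ x = 1/4 - sqrt(33)/4 ≈ -1.1861, 1/4 + sqrt(33)/4 ≈ 1.6861

f''(x) = 2*(4*x^2*(1 - 4*x) + (12*x - 1)*(x^2 + 2))/(x^2 + 2)^3
Second-derivative test at each critical point:
  f''(-1.1861) = -0.9898 < 0 → local maximum
  f''(1.6861) = 0.4898 > 0 → local minimum

Critical points: x = 1/4 - sqrt(33)/4 ≈ -1.1861 (local maximum); x = 1/4 + sqrt(33)/4 ≈ 1.6861 (local minimum)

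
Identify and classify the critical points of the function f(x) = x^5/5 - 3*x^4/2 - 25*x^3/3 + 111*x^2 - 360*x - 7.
f'(x) = x^4 - 6*x^3 - 25*x^2 + 222*x - 360

Solve f'(x) = 0:
  Factor: x^4 - 6*x^3 - 25*x^2 + 222*x - 360 = (x - 5)*(x - 4)*(x - 3)*(x + 6) = 0.
  ⇒ x = -6, 3, 4, 5

f''(x) = 4*x^3 - 18*x^2 - 50*x + 222
Second-derivative test at each critical point:
  f''(-6) = -990 < 0 → local maximum
  f''(3) = 18 > 0 → local minimum
  f''(4) = -10 < 0 → local maximum
  f''(5) = 22 > 0 → local minimum

Critical points: x = -6 (local maximum); x = 3 (local minimum); x = 4 (local maximum); x = 5 (local minimum)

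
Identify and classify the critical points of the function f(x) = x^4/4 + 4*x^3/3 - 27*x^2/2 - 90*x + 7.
f'(x) = x^3 + 4*x^2 - 27*x - 90

Solve f'(x) = 0:
  Factor: x^3 + 4*x^2 - 27*x - 90 = (x - 5)*(x + 3)*(x + 6) = 0.
  ⇒ x = -6, -3, 5

f''(x) = 3*x^2 + 8*x - 27
Second-derivative test at each critical point:
  f''(-6) = 33 > 0 → local minimum
  f''(-3) = -24 < 0 → local maximum
  f''(5) = 88 > 0 → local minimum

Critical points: x = -6 (local minimum); x = -3 (local maximum); x = 5 (local minimum)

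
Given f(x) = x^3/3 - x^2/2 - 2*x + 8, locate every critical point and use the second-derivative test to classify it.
f'(x) = x^2 - x - 2

Solve f'(x) = 0:
  Factor: x^2 - x - 2 = (x - 2)*(x + 1) = 0.
  ⇒ x = -1, 2

f''(x) = 2*x - 1
Second-derivative test at each critical point:
  f''(-1) = -3 < 0 → local maximum
  f''(2) = 3 > 0 → local minimum

Critical points: x = -1 (local maximum); x = 2 (local minimum)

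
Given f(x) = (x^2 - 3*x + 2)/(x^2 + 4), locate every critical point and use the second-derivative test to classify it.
f'(x) = (3*x^2 + 4*x - 12)/(x^4 + 8*x^2 + 16)

Solve f'(x) = 0:
  f'(x) = (3*x^2 + 4*x - 12)/(x^2 + 4)^2; the denominator is positive wherever f is defined, so f'(x) = 0 ⇔ 3*x^2 + 4*x - 12 = 0.
  3*x^2 + 4*x - 12 = 0 has no rational roots; quadratic formula: x = (-4 ± √160)/6.
  ⇒ x = -2*sqrt(10)/3 - 2/3 ≈ -2.7749, -2/3 + 2*sqrt(10)/3 ≈ 1.4415

f''(x) = 2*(-3*x^3 - 6*x^2 + 36*x + 8)/(x^6 + 12*x^4 + 48*x^2 + 64)
Second-derivative test at each critical point:
  f''(-2.7749) = -0.0924 < 0 → local maximum
  f''(1.4415) = 0.3424 > 0 → local minimum

Critical points: x = -2*sqrt(10)/3 - 2/3 ≈ -2.7749 (local maximum); x = -2/3 + 2*sqrt(10)/3 ≈ 1.4415 (local minimum)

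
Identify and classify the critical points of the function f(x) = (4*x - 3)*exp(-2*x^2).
f'(x) = 4*(-x*(4*x - 3) + 1)*exp(-2*x^2)

Solve f'(x) = 0:
  f'(x) = (-16*x^2 + 12*x + 4)·exp(-2*x^2) and exp(-2*x^2) > 0 for every x, so f'(x) = 0 ⇔ -16*x^2 + 12*x + 4 = 0.
  Factor: -16*x^2 + 12*x + 4 = -4*(x - 1)*(4*x + 1) = 0.
  ⇒ x = -1/4, 1

f''(x) = 4*(4*x^2*(4*x - 3) - 12*x + 3)*exp(-2*x^2)
Second-derivative test at each critical point:
  f''(-1/4) = 17.6499 > 0 → local minimum
  f''(1) = -2.7067 < 0 → local maximum

Critical points: x = -1/4 (local minimum); x = 1 (local maximum)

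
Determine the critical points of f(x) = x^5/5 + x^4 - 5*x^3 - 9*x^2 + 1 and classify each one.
f'(x) = x*(x^3 + 4*x^2 - 15*x - 18)

Solve f'(x) = 0:
  Factor: x^4 + 4*x^3 - 15*x^2 - 18*x = x*(x - 3)*(x + 1)*(x + 6) = 0.
  ⇒ x = -6, -1, 0, 3

f''(x) = 4*x^3 + 12*x^2 - 30*x - 18
Second-derivative test at each critical point:
  f''(-6) = -270 < 0 → local maximum
  f''(-1) = 20 > 0 → local minimum
  f''(0) = -18 < 0 → local maximum
  f''(3) = 108 > 0 → local minimum

Critical points: x = -6 (local maximum); x = -1 (local minimum); x = 0 (local maximum); x = 3 (local minimum)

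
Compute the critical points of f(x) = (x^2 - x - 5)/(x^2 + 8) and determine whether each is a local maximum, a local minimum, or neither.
f'(x) = (x^2 + 26*x - 8)/(x^4 + 16*x^2 + 64)

Solve f'(x) = 0:
  f'(x) = (x^2 + 26*x - 8)/(x^2 + 8)^2; the denominator is positive wherever f is defined, so f'(x) = 0 ⇔ x^2 + 26*x - 8 = 0.
  x^2 + 26*x - 8 = 0 has no rational roots; quadratic formula: x = (-26 ± √708)/2.
  ⇒ x = -sqrt(177) - 13 ≈ -26.3041, -13 + sqrt(177) ≈ 0.3041

f''(x) = 2*(-x^3 - 39*x^2 + 24*x + 104)/(x^6 + 24*x^4 + 192*x^2 + 512)
Second-derivative test at each critical point:
  f''(-26.3041) = -5.432e-05 < 0 → local maximum
  f''(0.3041) = 0.4063 > 0 → local minimum

Critical points: x = -sqrt(177) - 13 ≈ -26.3041 (local maximum); x = -13 + sqrt(177) ≈ 0.3041 (local minimum)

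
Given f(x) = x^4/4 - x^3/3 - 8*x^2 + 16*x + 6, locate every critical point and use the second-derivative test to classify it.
f'(x) = x^3 - x^2 - 16*x + 16

Solve f'(x) = 0:
  Factor: x^3 - x^2 - 16*x + 16 = (x - 4)*(x - 1)*(x + 4) = 0.
  ⇒ x = -4, 1, 4

f''(x) = 3*x^2 - 2*x - 16
Second-derivative test at each critical point:
  f''(-4) = 40 > 0 → local minimum
  f''(1) = -15 < 0 → local maximum
  f''(4) = 24 > 0 → local minimum

Critical points: x = -4 (local minimum); x = 1 (local maximum); x = 4 (local minimum)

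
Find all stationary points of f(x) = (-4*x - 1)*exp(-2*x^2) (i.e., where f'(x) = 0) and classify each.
f'(x) = 4*(x*(4*x + 1) - 1)*exp(-2*x^2)

Solve f'(x) = 0:
  f'(x) = (16*x^2 + 4*x - 4)·exp(-2*x^2) and exp(-2*x^2) > 0 for every x, so f'(x) = 0 ⇔ 16*x^2 + 4*x - 4 = 0.
  Factor: 16*x^2 + 4*x - 4 = 4*(4*x^2 + x - 1); 4*x^2 + x - 1 = 0 has no rational roots; quadratic formula: x = (-1 ± √17)/8.
  ⇒ x = -sqrt(17)/8 - 1/8 ≈ -0.6404, -1/8 + sqrt(17)/8 ≈ 0.3904

f''(x) = 4*(-16*x^3 - 4*x^2 + 12*x + 1)*exp(-2*x^2)
Second-derivative test at each critical point:
  f''(-0.6404) = -7.2624 < 0 → local maximum
  f''(0.3904) = 12.1593 > 0 → local minimum

Critical points: x = -sqrt(17)/8 - 1/8 ≈ -0.6404 (local maximum); x = -1/8 + sqrt(17)/8 ≈ 0.3904 (local minimum)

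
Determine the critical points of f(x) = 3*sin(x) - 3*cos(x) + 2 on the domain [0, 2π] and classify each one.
f'(x) = 3*sqrt(2)*sin(x + pi/4)

Solve f'(x) = 0 on [0, 2π]:
  f'(x) = 0 ⇔ 3*cos(x) = -3*sin(x) ⇔ tan(x) = -1, i.e. x = arctan(-1) + nπ; keep the solutions lying in [0, 2π].
  ⇒ x = 3*pi/4 ≈ 2.3562, 7*pi/4 ≈ 5.4978

f''(x) = 3*sqrt(2)*cos(x + pi/4)
Second-derivative test at each critical point:
  f''(2.3562) = -4.2426 < 0 → local maximum
  f''(5.4978) = 4.2426 > 0 → local minimum

Critical points: x = 3*pi/4 ≈ 2.3562 (local maximum); x = 7*pi/4 ≈ 5.4978 (local minimum)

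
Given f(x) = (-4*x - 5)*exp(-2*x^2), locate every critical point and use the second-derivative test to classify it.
f'(x) = 4*(x*(4*x + 5) - 1)*exp(-2*x^2)

Solve f'(x) = 0:
  f'(x) = (16*x^2 + 20*x - 4)·exp(-2*x^2) and exp(-2*x^2) > 0 for every x, so f'(x) = 0 ⇔ 16*x^2 + 20*x - 4 = 0.
  Factor: 16*x^2 + 20*x - 4 = 4*(4*x^2 + 5*x - 1); 4*x^2 + 5*x - 1 = 0 has no rational roots; quadratic formula: x = (-5 ± √41)/8.
  ⇒ x = -sqrt(41)/8 - 5/8 ≈ -1.4254, -5/8 + sqrt(41)/8 ≈ 0.1754

f''(x) = 4*(-16*x^3 - 20*x^2 + 12*x + 5)*exp(-2*x^2)
Second-derivative test at each critical point:
  f''(-1.4254) = -0.4403 < 0 → local maximum
  f''(0.1754) = 24.0842 > 0 → local minimum

Critical points: x = -sqrt(41)/8 - 5/8 ≈ -1.4254 (local maximum); x = -5/8 + sqrt(41)/8 ≈ 0.1754 (local minimum)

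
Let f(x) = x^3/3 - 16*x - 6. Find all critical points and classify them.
f'(x) = x^2 - 16

Solve f'(x) = 0:
  Factor: x^2 - 16 = (x - 4)*(x + 4) = 0.
  ⇒ x = -4, 4

f''(x) = 2*x
Second-derivative test at each critical point:
  f''(-4) = -8 < 0 → local maximum
  f''(4) = 8 > 0 → local minimum

Critical points: x = -4 (local maximum); x = 4 (local minimum)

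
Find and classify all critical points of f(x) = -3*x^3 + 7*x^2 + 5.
f'(x) = x*(14 - 9*x)

Solve f'(x) = 0:
  Factor: -9*x^2 + 14*x = -x*(9*x - 14) = 0.
  ⇒ x = 0, 14/9

f''(x) = 14 - 18*x
Second-derivative test at each critical point:
  f''(0) = 14 > 0 → local minimum
  f''(14/9) = -14 < 0 → local maximum

Critical points: x = 0 (local minimum); x = 14/9 (local maximum)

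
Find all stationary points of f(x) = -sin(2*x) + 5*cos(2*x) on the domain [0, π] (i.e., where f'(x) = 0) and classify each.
f'(x) = -10*sin(2*x) - 2*cos(2*x)

Solve f'(x) = 0 on [0, π]:
  f'(x) = 0 ⇔ -cos(2*x) = 5*sin(2*x) ⇔ tan(2*x) = -1/5, i.e. 2*x = arctan(-1/5) + nπ; keep the solutions lying in [0, π].
  ⇒ x = -atan(1/5)/2 + pi/2 ≈ 1.4721, pi - atan(1/5)/2 ≈ 3.0429

f''(x) = 4*sin(2*x) - 20*cos(2*x)
Second-derivative test at each critical point:
  f''(1.4721) = 20.3961 > 0 → local minimum
  f''(3.0429) = -20.3961 < 0 → local maximum

Critical points: x = -atan(1/5)/2 + pi/2 ≈ 1.4721 (local minimum); x = pi - atan(1/5)/2 ≈ 3.0429 (local maximum)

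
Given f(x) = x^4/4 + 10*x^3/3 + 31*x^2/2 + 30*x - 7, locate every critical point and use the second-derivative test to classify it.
f'(x) = x^3 + 10*x^2 + 31*x + 30

Solve f'(x) = 0:
  Factor: x^3 + 10*x^2 + 31*x + 30 = (x + 2)*(x + 3)*(x + 5) = 0.
  ⇒ x = -5, -3, -2

f''(x) = 3*x^2 + 20*x + 31
Second-derivative test at each critical point:
  f''(-5) = 6 > 0 → local minimum
  f''(-3) = -2 < 0 → local maximum
  f''(-2) = 3 > 0 → local minimum

Critical points: x = -5 (local minimum); x = -3 (local maximum); x = -2 (local minimum)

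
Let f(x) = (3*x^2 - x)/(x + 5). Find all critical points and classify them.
f'(x) = (3*x^2 + 30*x - 5)/(x^2 + 10*x + 25)

Solve f'(x) = 0:
  f'(x) = (3*x^2 + 30*x - 5)/(x + 5)^2; the denominator is positive wherever f is defined, so f'(x) = 0 ⇔ 3*x^2 + 30*x - 5 = 0.
  3*x^2 + 30*x - 5 = 0 has no rational roots; quadratic formula: x = (-30 ± √960)/6.
  ⇒ x = -4*sqrt(15)/3 - 5 ≈ -10.1640, -5 + 4*sqrt(15)/3 ≈ 0.1640

f''(x) = 160/(x^3 + 15*x^2 + 75*x + 125)
Second-derivative test at each critical point:
  f''(-10.1640) = -1.1619 < 0 → local maximum
  f''(0.1640) = 1.1619 > 0 → local minimum

Critical points: x = -4*sqrt(15)/3 - 5 ≈ -10.1640 (local maximum); x = -5 + 4*sqrt(15)/3 ≈ 0.1640 (local minimum)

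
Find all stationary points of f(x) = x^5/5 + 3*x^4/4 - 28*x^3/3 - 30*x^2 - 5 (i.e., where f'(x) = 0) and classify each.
f'(x) = x*(x^3 + 3*x^2 - 28*x - 60)

Solve f'(x) = 0:
  Factor: x^4 + 3*x^3 - 28*x^2 - 60*x = x*(x - 5)*(x + 2)*(x + 6) = 0.
  ⇒ x = -6, -2, 0, 5

f''(x) = 4*x^3 + 9*x^2 - 56*x - 60
Second-derivative test at each critical point:
  f''(-6) = -264 < 0 → local maximum
  f''(-2) = 56 > 0 → local minimum
  f''(0) = -60 < 0 → local maximum
  f''(5) = 385 > 0 → local minimum

Critical points: x = -6 (local maximum); x = -2 (local minimum); x = 0 (local maximum); x = 5 (local minimum)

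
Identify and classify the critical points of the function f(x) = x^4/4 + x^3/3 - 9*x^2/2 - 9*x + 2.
f'(x) = x^3 + x^2 - 9*x - 9

Solve f'(x) = 0:
  Factor: x^3 + x^2 - 9*x - 9 = (x - 3)*(x + 1)*(x + 3) = 0.
  ⇒ x = -3, -1, 3

f''(x) = 3*x^2 + 2*x - 9
Second-derivative test at each critical point:
  f''(-3) = 12 > 0 → local minimum
  f''(-1) = -8 < 0 → local maximum
  f''(3) = 24 > 0 → local minimum

Critical points: x = -3 (local minimum); x = -1 (local maximum); x = 3 (local minimum)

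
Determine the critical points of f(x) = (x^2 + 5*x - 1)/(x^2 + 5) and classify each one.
f'(x) = (-5*x^2 + 12*x + 25)/(x^4 + 10*x^2 + 25)

Solve f'(x) = 0:
  f'(x) = -(5*x^2 - 12*x - 25)/(x^2 + 5)^2; the denominator is positive wherever f is defined, so f'(x) = 0 ⇔ -5*x^2 + 12*x + 25 = 0.
  5*x^2 - 12*x - 25 = 0 has no rational roots; quadratic formula: x = (12 ± √644)/10.
  ⇒ x = 6/5 - sqrt(161)/5 ≈ -1.3377, 6/5 + sqrt(161)/5 ≈ 3.7377

f''(x) = 2*(5*x^3 - 18*x^2 - 75*x + 30)/(x^6 + 15*x^4 + 75*x^2 + 125)
Second-derivative test at each critical point:
  f''(-1.3377) = 0.5505 > 0 → local minimum
  f''(3.7377) = -0.0705 < 0 → local maximum

Critical points: x = 6/5 - sqrt(161)/5 ≈ -1.3377 (local minimum); x = 6/5 + sqrt(161)/5 ≈ 3.7377 (local maximum)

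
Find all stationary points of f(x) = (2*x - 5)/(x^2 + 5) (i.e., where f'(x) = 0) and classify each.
f'(x) = 2*(-x^2 + 5*x + 5)/(x^4 + 10*x^2 + 25)

Solve f'(x) = 0:
  f'(x) = -2*(x^2 - 5*x - 5)/(x^2 + 5)^2; the denominator is positive wherever f is defined, so f'(x) = 0 ⇔ -2*x^2 + 10*x + 10 = 0.
  Factor: -2*x^2 + 10*x + 10 = -2*(x^2 - 5*x - 5); x^2 - 5*x - 5 = 0 has no rational roots; quadratic formula: x = (5 ± √45)/2.
  ⇒ x = 5/2 - 3*sqrt(5)/2 ≈ -0.8541, 5/2 + 3*sqrt(5)/2 ≈ 5.8541

f''(x) = 2*(4*x^2*(2*x - 5) + (5 - 6*x)*(x^2 + 5))/(x^2 + 5)^3
Second-derivative test at each critical point:
  f''(-0.8541) = 0.4087 > 0 → local minimum
  f''(5.8541) = -0.0087 < 0 → local maximum

Critical points: x = 5/2 - 3*sqrt(5)/2 ≈ -0.8541 (local minimum); x = 5/2 + 3*sqrt(5)/2 ≈ 5.8541 (local maximum)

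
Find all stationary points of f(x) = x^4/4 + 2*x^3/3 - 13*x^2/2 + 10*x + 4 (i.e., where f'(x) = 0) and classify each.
f'(x) = x^3 + 2*x^2 - 13*x + 10

Solve f'(x) = 0:
  Factor: x^3 + 2*x^2 - 13*x + 10 = (x - 2)*(x - 1)*(x + 5) = 0.
  ⇒ x = -5, 1, 2

f''(x) = 3*x^2 + 4*x - 13
Second-derivative test at each critical point:
  f''(-5) = 42 > 0 → local minimum
  f''(1) = -6 < 0 → local maximum
  f''(2) = 7 > 0 → local minimum

Critical points: x = -5 (local minimum); x = 1 (local maximum); x = 2 (local minimum)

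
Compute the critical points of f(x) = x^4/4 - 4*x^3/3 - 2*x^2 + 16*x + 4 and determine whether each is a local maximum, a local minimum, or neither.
f'(x) = x^3 - 4*x^2 - 4*x + 16

Solve f'(x) = 0:
  Factor: x^3 - 4*x^2 - 4*x + 16 = (x - 4)*(x - 2)*(x + 2) = 0.
  ⇒ x = -2, 2, 4

f''(x) = 3*x^2 - 8*x - 4
Second-derivative test at each critical point:
  f''(-2) = 24 > 0 → local minimum
  f''(2) = -8 < 0 → local maximum
  f''(4) = 12 > 0 → local minimum

Critical points: x = -2 (local minimum); x = 2 (local maximum); x = 4 (local minimum)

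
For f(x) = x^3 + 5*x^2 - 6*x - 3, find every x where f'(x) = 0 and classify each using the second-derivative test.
f'(x) = 3*x^2 + 10*x - 6

Solve f'(x) = 0:
  3*x^2 + 10*x - 6 = 0 has no rational roots; quadratic formula: x = (-10 ± √172)/6.
  ⇒ x = -sqrt(43)/3 - 5/3 ≈ -3.8525, -5/3 + sqrt(43)/3 ≈ 0.5191

f''(x) = 6*x + 10
Second-derivative test at each critical point:
  f''(-3.8525) = -13.1149 < 0 → local maximum
  f''(0.5191) = 13.1149 > 0 → local minimum

Critical points: x = -sqrt(43)/3 - 5/3 ≈ -3.8525 (local maximum); x = -5/3 + sqrt(43)/3 ≈ 0.5191 (local minimum)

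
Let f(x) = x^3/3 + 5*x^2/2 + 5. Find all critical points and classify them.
f'(x) = x*(x + 5)

Solve f'(x) = 0:
  Factor: x^2 + 5*x = x*(x + 5) = 0.
  ⇒ x = -5, 0

f''(x) = 2*x + 5
Second-derivative test at each critical point:
  f''(-5) = -5 < 0 → local maximum
  f''(0) = 5 > 0 → local minimum

Critical points: x = -5 (local maximum); x = 0 (local minimum)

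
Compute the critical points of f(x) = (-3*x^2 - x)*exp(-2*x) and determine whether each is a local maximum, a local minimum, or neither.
f'(x) = (6*x^2 - 4*x - 1)*exp(-2*x)

Solve f'(x) = 0:
  f'(x) = (6*x^2 - 4*x - 1)·exp(-2*x) and exp(-2*x) > 0 for every x, so f'(x) = 0 ⇔ 6*x^2 - 4*x - 1 = 0.
  6*x^2 - 4*x - 1 = 0 has no rational roots; quadratic formula: x = (4 ± √40)/12.
  ⇒ x = 1/3 - sqrt(10)/6 ≈ -0.1937, 1/3 + sqrt(10)/6 ≈ 0.8604

f''(x) = 2*(-6*x^2 + 10*x - 1)*exp(-2*x)
Second-derivative test at each critical point:
  f''(-0.1937) = -9.3172 < 0 → local maximum
  f''(0.8604) = 1.1317 > 0 → local minimum

Critical points: x = 1/3 - sqrt(10)/6 ≈ -0.1937 (local maximum); x = 1/3 + sqrt(10)/6 ≈ 0.8604 (local minimum)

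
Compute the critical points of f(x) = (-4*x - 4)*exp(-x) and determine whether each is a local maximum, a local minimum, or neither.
f'(x) = 4*x*exp(-x)

Solve f'(x) = 0:
  f'(x) = (4*x)·exp(-x) and exp(-x) > 0 for every x, so f'(x) = 0 ⇔ 4*x = 0.
  4*x = 0.
  ⇒ x = 0

f''(x) = 4*(1 - x)*exp(-x)
Second-derivative test at each critical point:
  f''(0) = 4 > 0 → local minimum

Critical points: x = 0 (local minimum)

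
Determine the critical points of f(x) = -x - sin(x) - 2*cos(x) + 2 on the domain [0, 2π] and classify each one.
f'(x) = 2*sin(x) - cos(x) - 1

Solve f'(x) = 0 on [0, 2π]:
  f'(x) = 0 ⇔ 2*sin(x) - cos(x) = 1. Write the left side as R·cos(x + φ) with R = √((-1)² + (-2)²) = sqrt(5), cos φ = -sqrt(5)/5, sin φ = -2*sqrt(5)/5; then cos(x + φ) = sqrt(5)/5. Solve for x and keep the solutions lying in [0, 2π].
  ⇒ x = atan(4/3) ≈ 0.9273, pi ≈ 3.1416

f''(x) = sin(x) + 2*cos(x)
Second-derivative test at each critical point:
  f''(0.9273) = 2 > 0 → local minimum
  f''(3.1416) = -2 < 0 → local maximum

Critical points: x = atan(4/3) ≈ 0.9273 (local minimum); x = pi ≈ 3.1416 (local maximum)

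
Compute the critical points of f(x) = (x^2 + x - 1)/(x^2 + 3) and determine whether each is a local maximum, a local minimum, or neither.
f'(x) = (-x^2 + 8*x + 3)/(x^4 + 6*x^2 + 9)

Solve f'(x) = 0:
  f'(x) = -(x^2 - 8*x - 3)/(x^2 + 3)^2; the denominator is positive wherever f is defined, so f'(x) = 0 ⇔ -x^2 + 8*x + 3 = 0.
  x^2 - 8*x - 3 = 0 has no rational roots; quadratic formula: x = (8 ± √76)/2.
  ⇒ x = 4 - sqrt(19) ≈ -0.3589, 4 + sqrt(19) ≈ 8.3589

f''(x) = 2*(x^3 - 12*x^2 - 9*x + 12)/(x^6 + 9*x^4 + 27*x^2 + 27)
Second-derivative test at each critical point:
  f''(-0.3589) = 0.8905 > 0 → local minimum
  f''(8.3589) = -0.0016 < 0 → local maximum

Critical points: x = 4 - sqrt(19) ≈ -0.3589 (local minimum); x = 4 + sqrt(19) ≈ 8.3589 (local maximum)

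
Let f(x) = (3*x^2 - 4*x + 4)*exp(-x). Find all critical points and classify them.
f'(x) = (-3*x^2 + 10*x - 8)*exp(-x)

Solve f'(x) = 0:
  f'(x) = (-3*x^2 + 10*x - 8)·exp(-x) and exp(-x) > 0 for every x, so f'(x) = 0 ⇔ -3*x^2 + 10*x - 8 = 0.
  Factor: -3*x^2 + 10*x - 8 = -(x - 2)*(3*x - 4) = 0.
  ⇒ x = 4/3, 2

f''(x) = (3*x^2 - 16*x + 18)*exp(-x)
Second-derivative test at each critical point:
  f''(4/3) = 0.5272 > 0 → local minimum
  f''(2) = -0.2707 < 0 → local maximum

Critical points: x = 4/3 (local minimum); x = 2 (local maximum)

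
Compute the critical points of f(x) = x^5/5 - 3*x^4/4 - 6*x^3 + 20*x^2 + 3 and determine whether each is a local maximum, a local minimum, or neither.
f'(x) = x*(x^3 - 3*x^2 - 18*x + 40)

Solve f'(x) = 0:
  Factor: x^4 - 3*x^3 - 18*x^2 + 40*x = x*(x - 5)*(x - 2)*(x + 4) = 0.
  ⇒ x = -4, 0, 2, 5

f''(x) = 4*x^3 - 9*x^2 - 36*x + 40
Second-derivative test at each critical point:
  f''(-4) = -216 < 0 → local maximum
  f''(0) = 40 > 0 → local minimum
  f''(2) = -36 < 0 → local maximum
  f''(5) = 135 > 0 → local minimum

Critical points: x = -4 (local maximum); x = 0 (local minimum); x = 2 (local maximum); x = 5 (local minimum)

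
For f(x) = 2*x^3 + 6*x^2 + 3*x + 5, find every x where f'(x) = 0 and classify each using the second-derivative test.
f'(x) = 6*x^2 + 12*x + 3

Solve f'(x) = 0:
  Factor: 6*x^2 + 12*x + 3 = 3*(2*x^2 + 4*x + 1); 2*x^2 + 4*x + 1 = 0 has no rational roots; quadratic formula: x = (-4 ± √8)/4.
  ⇒ x = -1 - sqrt(2)/2 ≈ -1.7071, -1 + sqrt(2)/2 ≈ -0.2929

f''(x) = 12*x + 12
Second-derivative test at each critical point:
  f''(-1.7071) = -8.4853 < 0 → local maximum
  f''(-0.2929) = 8.4853 > 0 → local minimum

Critical points: x = -1 - sqrt(2)/2 ≈ -1.7071 (local maximum); x = -1 + sqrt(2)/2 ≈ -0.2929 (local minimum)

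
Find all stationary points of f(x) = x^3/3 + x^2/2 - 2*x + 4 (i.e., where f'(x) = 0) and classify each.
f'(x) = x^2 + x - 2

Solve f'(x) = 0:
  Factor: x^2 + x - 2 = (x - 1)*(x + 2) = 0.
  ⇒ x = -2, 1

f''(x) = 2*x + 1
Second-derivative test at each critical point:
  f''(-2) = -3 < 0 → local maximum
  f''(1) = 3 > 0 → local minimum

Critical points: x = -2 (local maximum); x = 1 (local minimum)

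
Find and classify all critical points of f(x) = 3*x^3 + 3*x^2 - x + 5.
f'(x) = 9*x^2 + 6*x - 1

Solve f'(x) = 0:
  9*x^2 + 6*x - 1 = 0 has no rational roots; quadratic formula: x = (-6 ± √72)/18.
  ⇒ x = -sqrt(2)/3 - 1/3 ≈ -0.8047, -1/3 + sqrt(2)/3 ≈ 0.1381

f''(x) = 18*x + 6
Second-derivative test at each critical point:
  f''(-0.8047) = -8.4853 < 0 → local maximum
  f''(0.1381) = 8.4853 > 0 → local minimum

Critical points: x = -sqrt(2)/3 - 1/3 ≈ -0.8047 (local maximum); x = -1/3 + sqrt(2)/3 ≈ 0.1381 (local minimum)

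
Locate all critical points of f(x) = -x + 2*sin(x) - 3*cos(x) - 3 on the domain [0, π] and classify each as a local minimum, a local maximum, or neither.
f'(x) = 3*sin(x) + 2*cos(x) - 1

Solve f'(x) = 0 on [0, π]:
  f'(x) = 0 ⇔ 3*sin(x) + 2*cos(x) = 1. Write the left side as R·cos(x + φ) with R = √(2² + (-3)²) = sqrt(13), cos φ = 2*sqrt(13)/13, sin φ = -3*sqrt(13)/13; then cos(x + φ) = sqrt(13)/13. Solve for x and keep the solutions lying in [0, π].
  ⇒ x = atan((3 + 4*sqrt(3))/(2 - 6*sqrt(3))) + pi ≈ 2.2726

f''(x) = -2*sin(x) + 3*cos(x)
Second-derivative test at each critical point:
  f''(2.2726) = -3.4641 < 0 → local maximum

Critical points: x = atan((3 + 4*sqrt(3))/(2 - 6*sqrt(3))) + pi ≈ 2.2726 (local maximum)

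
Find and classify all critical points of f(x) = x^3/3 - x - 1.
f'(x) = x^2 - 1

Solve f'(x) = 0:
  Factor: x^2 - 1 = (x - 1)*(x + 1) = 0.
  ⇒ x = -1, 1

f''(x) = 2*x
Second-derivative test at each critical point:
  f''(-1) = -2 < 0 → local maximum
  f''(1) = 2 > 0 → local minimum

Critical points: x = -1 (local maximum); x = 1 (local minimum)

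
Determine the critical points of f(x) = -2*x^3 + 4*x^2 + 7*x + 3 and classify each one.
f'(x) = -6*x^2 + 8*x + 7

Solve f'(x) = 0:
  6*x^2 - 8*x - 7 = 0 has no rational roots; quadratic formula: x = (8 ± √232)/12.
  ⇒ x = 2/3 - sqrt(58)/6 ≈ -0.6026, 2/3 + sqrt(58)/6 ≈ 1.9360

f''(x) = 8 - 12*x
Second-derivative test at each critical point:
  f''(-0.6026) = 15.2315 > 0 → local minimum
  f''(1.9360) = -15.2315 < 0 → local maximum

Critical points: x = 2/3 - sqrt(58)/6 ≈ -0.6026 (local minimum); x = 2/3 + sqrt(58)/6 ≈ 1.9360 (local maximum)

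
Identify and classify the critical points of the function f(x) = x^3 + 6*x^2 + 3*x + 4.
f'(x) = 3*x^2 + 12*x + 3

Solve f'(x) = 0:
  Factor: 3*x^2 + 12*x + 3 = 3*(x^2 + 4*x + 1); x^2 + 4*x + 1 = 0 has no rational roots; quadratic formula: x = (-4 ± √12)/2.
  ⇒ x = -2 - sqrt(3) ≈ -3.7321, -2 + sqrt(3) ≈ -0.2679

f''(x) = 6*x + 12
Second-derivative test at each critical point:
  f''(-3.7321) = -10.3923 < 0 → local maximum
  f''(-0.2679) = 10.3923 > 0 → local minimum

Critical points: x = -2 - sqrt(3) ≈ -3.7321 (local maximum); x = -2 + sqrt(3) ≈ -0.2679 (local minimum)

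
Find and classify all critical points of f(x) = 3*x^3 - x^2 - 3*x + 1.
f'(x) = 9*x^2 - 2*x - 3

Solve f'(x) = 0:
  9*x^2 - 2*x - 3 = 0 has no rational roots; quadratic formula: x = (2 ± √112)/18.
  ⇒ x = 1/9 - 2*sqrt(7)/9 ≈ -0.4768, 1/9 + 2*sqrt(7)/9 ≈ 0.6991

f''(x) = 18*x - 2
Second-derivative test at each critical point:
  f''(-0.4768) = -10.5830 < 0 → local maximum
  f''(0.6991) = 10.5830 > 0 → local minimum

Critical points: x = 1/9 - 2*sqrt(7)/9 ≈ -0.4768 (local maximum); x = 1/9 + 2*sqrt(7)/9 ≈ 0.6991 (local minimum)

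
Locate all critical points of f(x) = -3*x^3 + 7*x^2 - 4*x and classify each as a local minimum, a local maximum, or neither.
f'(x) = -9*x^2 + 14*x - 4

Solve f'(x) = 0:
  9*x^2 - 14*x + 4 = 0 has no rational roots; quadratic formula: x = (14 ± √52)/18.
  ⇒ x = 7/9 - sqrt(13)/9 ≈ 0.3772, sqrt(13)/9 + 7/9 ≈ 1.1784

f''(x) = 14 - 18*x
Second-derivative test at each critical point:
  f''(0.3772) = 7.2111 > 0 → local minimum
  f''(1.1784) = -7.2111 < 0 → local maximum

Critical points: x = 7/9 - sqrt(13)/9 ≈ 0.3772 (local minimum); x = sqrt(13)/9 + 7/9 ≈ 1.1784 (local maximum)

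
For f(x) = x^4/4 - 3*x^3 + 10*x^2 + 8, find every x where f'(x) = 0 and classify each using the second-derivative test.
f'(x) = x*(x^2 - 9*x + 20)

Solve f'(x) = 0:
  Factor: x^3 - 9*x^2 + 20*x = x*(x - 5)*(x - 4) = 0.
  ⇒ x = 0, 4, 5

f''(x) = 3*x^2 - 18*x + 20
Second-derivative test at each critical point:
  f''(0) = 20 > 0 → local minimum
  f''(4) = -4 < 0 → local maximum
  f''(5) = 5 > 0 → local minimum

Critical points: x = 0 (local minimum); x = 4 (local maximum); x = 5 (local minimum)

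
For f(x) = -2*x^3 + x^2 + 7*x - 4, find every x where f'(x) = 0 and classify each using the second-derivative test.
f'(x) = -6*x^2 + 2*x + 7

Solve f'(x) = 0:
  6*x^2 - 2*x - 7 = 0 has no rational roots; quadratic formula: x = (2 ± √172)/12.
  ⇒ x = 1/6 - sqrt(43)/6 ≈ -0.9262, 1/6 + sqrt(43)/6 ≈ 1.2596

f''(x) = 2 - 12*x
Second-derivative test at each critical point:
  f''(-0.9262) = 13.1149 > 0 → local minimum
  f''(1.2596) = -13.1149 < 0 → local maximum

Critical points: x = 1/6 - sqrt(43)/6 ≈ -0.9262 (local minimum); x = 1/6 + sqrt(43)/6 ≈ 1.2596 (local maximum)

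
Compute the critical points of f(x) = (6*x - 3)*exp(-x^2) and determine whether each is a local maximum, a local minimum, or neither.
f'(x) = 6*(-x*(2*x - 1) + 1)*exp(-x^2)

Solve f'(x) = 0:
  f'(x) = (-12*x^2 + 6*x + 6)·exp(-x^2) and exp(-x^2) > 0 for every x, so f'(x) = 0 ⇔ -12*x^2 + 6*x + 6 = 0.
  Factor: -12*x^2 + 6*x + 6 = -6*(x - 1)*(2*x + 1) = 0.
  ⇒ x = -1/2, 1

f''(x) = 6*(2*x^2*(2*x - 1) - 6*x + 1)*exp(-x^2)
Second-derivative test at each critical point:
  f''(-1/2) = 14.0184 > 0 → local minimum
  f''(1) = -6.6218 < 0 → local maximum

Critical points: x = -1/2 (local minimum); x = 1 (local maximum)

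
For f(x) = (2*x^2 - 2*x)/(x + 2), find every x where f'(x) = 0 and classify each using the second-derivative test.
f'(x) = 2*(x^2 + 4*x - 2)/(x^2 + 4*x + 4)

Solve f'(x) = 0:
  f'(x) = 2*(x^2 + 4*x - 2)/(x + 2)^2; the denominator is positive wherever f is defined, so f'(x) = 0 ⇔ 2*x^2 + 8*x - 4 = 0.
  Factor: 2*x^2 + 8*x - 4 = 2*(x^2 + 4*x - 2); x^2 + 4*x - 2 = 0 has no rational roots; quadratic formula: x = (-4 ± √24)/2.
  ⇒ x = -sqrt(6) - 2 ≈ -4.4495, -2 + sqrt(6) ≈ 0.4495

f''(x) = 24/(x^3 + 6*x^2 + 12*x + 8)
Second-derivative test at each critical point:
  f''(-4.4495) = -1.6330 < 0 → local maximum
  f''(0.4495) = 1.6330 > 0 → local minimum

Critical points: x = -sqrt(6) - 2 ≈ -4.4495 (local maximum); x = -2 + sqrt(6) ≈ 0.4495 (local minimum)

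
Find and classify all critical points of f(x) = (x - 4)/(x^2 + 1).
f'(x) = (x^2 - 2*x*(x - 4) + 1)/(x^2 + 1)^2

Solve f'(x) = 0:
  f'(x) = -(x^2 - 8*x - 1)/(x^2 + 1)^2; the denominator is positive wherever f is defined, so f'(x) = 0 ⇔ -x^2 + 8*x + 1 = 0.
  x^2 - 8*x - 1 = 0 has no rational roots; quadratic formula: x = (8 ± √68)/2.
  ⇒ x = 4 - sqrt(17) ≈ -0.1231, 4 + sqrt(17) ≈ 8.1231

f''(x) = 2*(4*x^2*(x - 4) + (4 - 3*x)*(x^2 + 1))/(x^2 + 1)^3
Second-derivative test at each critical point:
  f''(-0.1231) = 8.0018 > 0 → local minimum
  f''(8.1231) = -0.0018 < 0 → local maximum

Critical points: x = 4 - sqrt(17) ≈ -0.1231 (local minimum); x = 4 + sqrt(17) ≈ 8.1231 (local maximum)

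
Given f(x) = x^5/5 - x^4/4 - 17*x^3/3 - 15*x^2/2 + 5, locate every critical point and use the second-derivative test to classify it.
f'(x) = x*(x^3 - x^2 - 17*x - 15)

Solve f'(x) = 0:
  Factor: x^4 - x^3 - 17*x^2 - 15*x = x*(x - 5)*(x + 1)*(x + 3) = 0.
  ⇒ x = -3, -1, 0, 5

f''(x) = 4*x^3 - 3*x^2 - 34*x - 15
Second-derivative test at each critical point:
  f''(-3) = -48 < 0 → local maximum
  f''(-1) = 12 > 0 → local minimum
  f''(0) = -15 < 0 → local maximum
  f''(5) = 240 > 0 → local minimum

Critical points: x = -3 (local maximum); x = -1 (local minimum); x = 0 (local maximum); x = 5 (local minimum)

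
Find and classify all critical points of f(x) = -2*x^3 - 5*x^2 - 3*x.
f'(x) = -6*x^2 - 10*x - 3

Solve f'(x) = 0:
  6*x^2 + 10*x + 3 = 0 has no rational roots; quadratic formula: x = (-10 ± √28)/12.
  ⇒ x = -5/6 - sqrt(7)/6 ≈ -1.2743, -5/6 + sqrt(7)/6 ≈ -0.3924

f''(x) = -12*x - 10
Second-derivative test at each critical point:
  f''(-1.2743) = 5.2915 > 0 → local minimum
  f''(-0.3924) = -5.2915 < 0 → local maximum

Critical points: x = -5/6 - sqrt(7)/6 ≈ -1.2743 (local minimum); x = -5/6 + sqrt(7)/6 ≈ -0.3924 (local maximum)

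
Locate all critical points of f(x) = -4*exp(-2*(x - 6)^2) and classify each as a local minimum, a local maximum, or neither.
f'(x) = 16*(x - 6)*exp(-2*(x - 6)^2)

Solve f'(x) = 0:
  f'(x) = (16*x - 96)·exp(-2*(x - 6)^2) and exp(-2*(x - 6)^2) > 0 for every x, so f'(x) = 0 ⇔ 16*x - 96 = 0.
  Factor: 16*x - 96 = 16*(x - 6) = 0.
  ⇒ x = 6

f''(x) = 16*(1 - 4*(x - 6)^2)*exp(-2*(x - 6)^2)
Second-derivative test at each critical point:
  f''(6) = 16 > 0 → local minimum

Critical points: x = 6 (local minimum)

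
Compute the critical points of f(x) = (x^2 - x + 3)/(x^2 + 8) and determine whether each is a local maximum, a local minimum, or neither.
f'(x) = (x^2 + 10*x - 8)/(x^4 + 16*x^2 + 64)

Solve f'(x) = 0:
  f'(x) = (x^2 + 10*x - 8)/(x^2 + 8)^2; the denominator is positive wherever f is defined, so f'(x) = 0 ⇔ x^2 + 10*x - 8 = 0.
  x^2 + 10*x - 8 = 0 has no rational roots; quadratic formula: x = (-10 ± √132)/2.
  ⇒ x = -sqrt(33) - 5 ≈ -10.7446, -5 + sqrt(33) ≈ 0.7446

f''(x) = 2*(-x^3 - 15*x^2 + 24*x + 40)/(x^6 + 24*x^4 + 192*x^2 + 512)
Second-derivative test at each critical point:
  f''(-10.7446) = -0.0008 < 0 → local maximum
  f''(0.7446) = 0.1570 > 0 → local minimum

Critical points: x = -sqrt(33) - 5 ≈ -10.7446 (local maximum); x = -5 + sqrt(33) ≈ 0.7446 (local minimum)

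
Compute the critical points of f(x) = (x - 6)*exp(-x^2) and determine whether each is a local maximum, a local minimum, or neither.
f'(x) = (-2*x*(x - 6) + 1)*exp(-x^2)

Solve f'(x) = 0:
  f'(x) = (-2*x^2 + 12*x + 1)·exp(-x^2) and exp(-x^2) > 0 for every x, so f'(x) = 0 ⇔ -2*x^2 + 12*x + 1 = 0.
  2*x^2 - 12*x - 1 = 0 has no rational roots; quadratic formula: x = (12 ± √152)/4.
  ⇒ x = 3 - sqrt(38)/2 ≈ -0.0822, 3 + sqrt(38)/2 ≈ 6.0822

f''(x) = 2*(2*x^2*(x - 6) - 3*x + 6)*exp(-x^2)
Second-derivative test at each critical point:
  f''(-0.0822) = 12.2458 > 0 → local minimum
  f''(6.0822) = -1.059e-15 < 0 → local maximum

Critical points: x = 3 - sqrt(38)/2 ≈ -0.0822 (local minimum); x = 3 + sqrt(38)/2 ≈ 6.0822 (local maximum)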